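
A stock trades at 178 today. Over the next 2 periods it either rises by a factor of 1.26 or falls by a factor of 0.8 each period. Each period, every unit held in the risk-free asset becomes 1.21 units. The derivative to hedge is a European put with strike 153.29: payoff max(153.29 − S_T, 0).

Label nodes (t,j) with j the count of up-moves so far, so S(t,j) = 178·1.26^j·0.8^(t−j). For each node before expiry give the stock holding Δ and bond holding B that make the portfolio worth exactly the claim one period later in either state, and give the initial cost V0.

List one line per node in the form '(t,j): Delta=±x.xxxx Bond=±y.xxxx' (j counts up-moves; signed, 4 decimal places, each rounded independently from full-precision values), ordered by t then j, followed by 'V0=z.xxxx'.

Since d<R<u, set p* = (R−d)/(u−d) = 0.8913; price each node as the discounted p*-expectation of its children.
Terminal values V(2,·): V(2,0)=39.3700, V(2,1)=0.0000, V(2,2)=0.0000
  t=1,j=0: stock 142.4000 → up 179.4240 (V=0.0000), down 113.9200 (V=39.3700). Price 3.5367; hedge Δ=-0.6010, bond B=89.1236.
  t=1,j=1: stock 224.2800 → up 282.5928 (V=0.0000), down 179.4240 (V=0.0000). Price 0.0000; hedge Δ=0.0000, bond B=0.0000.
  t=0,j=0: stock 178.0000 → up 224.2800 (V=0.0000), down 142.4000 (V=3.5367). Price 0.3177; hedge Δ=-0.0432, bond B=8.0061.
Each (Δ,B) replicates both successor values, so the strategy is self-financing and V0 is arbitrage-free.

(0,0): Delta=-0.0432 Bond=8.0061
(1,0): Delta=-0.6010 Bond=89.1236
(1,1): Delta=0.0000 Bond=0.0000
V0=0.3177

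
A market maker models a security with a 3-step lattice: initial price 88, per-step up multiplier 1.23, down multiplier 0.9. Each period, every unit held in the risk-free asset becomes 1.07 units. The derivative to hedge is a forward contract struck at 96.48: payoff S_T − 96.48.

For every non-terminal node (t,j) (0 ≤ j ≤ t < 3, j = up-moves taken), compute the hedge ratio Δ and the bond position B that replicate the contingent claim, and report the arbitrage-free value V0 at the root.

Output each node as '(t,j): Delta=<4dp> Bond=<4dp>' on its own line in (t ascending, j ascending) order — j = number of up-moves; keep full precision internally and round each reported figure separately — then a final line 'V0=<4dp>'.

(0,0): Delta=1.0000 Bond=-78.7564
(1,0): Delta=1.0000 Bond=-84.2694
(1,1): Delta=1.0000 Bond=-84.2694
(2,0): Delta=1.0000 Bond=-90.1682
(2,1): Delta=1.0000 Bond=-90.1682
(2,2): Delta=1.0000 Bond=-90.1682
V0=9.2436

No-arbitrage ⇒ martingale measure with p* = (R−d)/(u−d) = 0.5152.
Payoff layer (t=3): V(3,0)=-32.3280, V(3,1)=-8.8056, V(3,2)=23.3417, V(3,3)=67.2763
(2,0): S=71.2800. Δ = (V_up−V_dn)/(S_up−S_dn) = (-8.8056−-32.3280)/(87.6744−64.1520) = 1.0000. V = [p*·-8.8056 + (1−p*)·-32.3280]/1.07 = -18.8882. B = V − Δ·S = -90.1682.
(2,1): S=97.4160. Δ = (V_up−V_dn)/(S_up−S_dn) = (23.3417−-8.8056)/(119.8217−87.6744) = 1.0000. V = [p*·23.3417 + (1−p*)·-8.8056]/1.07 = 7.2478. B = V − Δ·S = -90.1682.
(2,2): S=133.1352. Δ = (V_up−V_dn)/(S_up−S_dn) = (67.2763−23.3417)/(163.7563−119.8217) = 1.0000. V = [p*·67.2763 + (1−p*)·23.3417]/1.07 = 42.9670. B = V − Δ·S = -90.1682.
(1,0): S=79.2000. Δ = (V_up−V_dn)/(S_up−S_dn) = (7.2478−-18.8882)/(97.4160−71.2800) = 1.0000. V = [p*·7.2478 + (1−p*)·-18.8882]/1.07 = -5.0694. B = V − Δ·S = -84.2694.
(1,1): S=108.2400. Δ = (V_up−V_dn)/(S_up−S_dn) = (42.9670−7.2478)/(133.1352−97.4160) = 1.0000. V = [p*·42.9670 + (1−p*)·7.2478]/1.07 = 23.9706. B = V − Δ·S = -84.2694.
(0,0): S=88.0000. Δ = (V_up−V_dn)/(S_up−S_dn) = (23.9706−-5.0694)/(108.2400−79.2000) = 1.0000. V = [p*·23.9706 + (1−p*)·-5.0694]/1.07 = 9.2436. B = V − Δ·S = -78.7564.
Root portfolio cost Δ·88+B reproduces V0=9.2436.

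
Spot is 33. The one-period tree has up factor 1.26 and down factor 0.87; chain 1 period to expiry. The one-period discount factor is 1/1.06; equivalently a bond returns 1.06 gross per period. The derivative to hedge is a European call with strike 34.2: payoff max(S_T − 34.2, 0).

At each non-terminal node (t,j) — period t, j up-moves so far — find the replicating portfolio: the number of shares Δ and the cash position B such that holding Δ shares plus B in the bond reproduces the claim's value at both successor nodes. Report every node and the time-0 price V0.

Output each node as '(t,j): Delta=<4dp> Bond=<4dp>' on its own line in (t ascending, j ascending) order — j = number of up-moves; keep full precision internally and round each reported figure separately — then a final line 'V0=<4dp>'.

(0,0): Delta=0.5734 Bond=-15.5312
V0=3.3919

The replicating-portfolio and risk-neutral prices coincide; use p* = (1.06−0.87)/(1.26−0.87) = 0.4872 for the latter.
Payoff layer (t=1): V(1,0)=0.0000, V(1,1)=7.3800
  t=0,j=0: stock 33.0000 → up 41.5800 (V=7.3800), down 28.7100 (V=0.0000). Price 3.3919; hedge Δ=0.5734, bond B=-15.5312.
Each (Δ,B) replicates both successor values, so the strategy is self-financing and V0 is arbitrage-free.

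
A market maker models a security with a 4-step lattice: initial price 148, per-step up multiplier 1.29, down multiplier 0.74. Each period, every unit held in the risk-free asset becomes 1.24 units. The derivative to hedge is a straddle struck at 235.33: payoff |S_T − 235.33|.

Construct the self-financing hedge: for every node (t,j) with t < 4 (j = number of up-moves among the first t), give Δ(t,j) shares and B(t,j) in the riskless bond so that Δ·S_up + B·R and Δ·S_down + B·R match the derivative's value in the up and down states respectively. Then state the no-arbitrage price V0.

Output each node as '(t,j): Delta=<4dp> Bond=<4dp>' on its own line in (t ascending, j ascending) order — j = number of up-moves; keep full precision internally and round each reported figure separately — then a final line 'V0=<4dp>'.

(0,0): Delta=0.6897 Bond=-49.6961
(1,0): Delta=-1.0000 Bond=123.4276
(1,1): Delta=0.7866 Bond=-80.1282
(2,0): Delta=-1.0000 Bond=153.0502
(2,1): Delta=-1.0000 Bond=153.0502
(2,2): Delta=0.8891 Bond=-124.5999
(3,0): Delta=-1.0000 Bond=189.7823
(3,1): Delta=-1.0000 Bond=189.7823
(3,2): Delta=-1.0000 Bond=189.7823
(3,3): Delta=0.9974 Bond=-188.9325
V0=52.3725

Risk-neutral probability p* = (R−d)/(u−d) = (1.24−0.74)/(1.29−0.74) = 0.9091.
Payoff layer (t=4): V(4,0)=190.9499, V(4,1)=157.9646, V(4,2)=100.4633, V(4,3)=0.2246, V(4,4)=174.5159
Node (3,0) S=59.9732: V=(p*·157.9646+(1−p*)·190.9499)/1.24=129.8091; Δ=(157.9646−190.9499)/(77.3654−44.3801)=-1.0000; B=V−Δ·S=189.7823
Node (3,1) S=104.5478: V=(p*·100.4633+(1−p*)·157.9646)/1.24=85.2345; Δ=(100.4633−157.9646)/(134.8667−77.3654)=-1.0000; B=V−Δ·S=189.7823
Node (3,2) S=182.2522: V=(p*·0.2246+(1−p*)·100.4633)/1.24=7.5300; Δ=(0.2246−100.4633)/(235.1054−134.8667)=-1.0000; B=V−Δ·S=189.7823
Node (3,3) S=317.7100: V=(p*·174.5159+(1−p*)·0.2246)/1.24=127.9606; Δ=(174.5159−0.2246)/(409.8459−235.1054)=0.9974; B=V−Δ·S=-188.9325
Node (2,0) S=81.0448: V=(p*·85.2345+(1−p*)·129.8091)/1.24=72.0054; Δ=(85.2345−129.8091)/(104.5478−59.9732)=-1.0000; B=V−Δ·S=153.0502
Node (2,1) S=141.2808: V=(p*·7.5300+(1−p*)·85.2345)/1.24=11.7694; Δ=(7.5300−85.2345)/(182.2522−104.5478)=-1.0000; B=V−Δ·S=153.0502
Node (2,2) S=246.2868: V=(p*·127.9606+(1−p*)·7.5300)/1.24=94.3648; Δ=(127.9606−7.5300)/(317.7100−182.2522)=0.8891; B=V−Δ·S=-124.5999
Node (1,0) S=109.5200: V=(p*·11.7694+(1−p*)·72.0054)/1.24=13.9076; Δ=(11.7694−72.0054)/(141.2808−81.0448)=-1.0000; B=V−Δ·S=123.4276
Node (1,1) S=190.9200: V=(p*·94.3648+(1−p*)·11.7694)/1.24=70.0453; Δ=(94.3648−11.7694)/(246.2868−141.2808)=0.7866; B=V−Δ·S=-80.1282
Node (0,0) S=148.0000: V=(p*·70.0453+(1−p*)·13.9076)/1.24=52.3725; Δ=(70.0453−13.9076)/(190.9200−109.5200)=0.6897; B=V−Δ·S=-49.6961
The time-0 hedge costs 52.3725, which is the no-arbitrage price.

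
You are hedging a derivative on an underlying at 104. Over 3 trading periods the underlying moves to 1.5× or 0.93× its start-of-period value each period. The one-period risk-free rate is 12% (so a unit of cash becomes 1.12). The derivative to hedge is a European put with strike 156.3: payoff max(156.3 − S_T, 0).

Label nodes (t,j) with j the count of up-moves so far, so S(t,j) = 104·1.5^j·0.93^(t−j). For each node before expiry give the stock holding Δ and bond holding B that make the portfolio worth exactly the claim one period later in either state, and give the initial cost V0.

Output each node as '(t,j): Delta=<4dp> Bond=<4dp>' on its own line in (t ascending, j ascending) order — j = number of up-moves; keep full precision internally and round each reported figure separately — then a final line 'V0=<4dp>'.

Under the risk-neutral measure, an up-move has probability p* = (R−d)/(u−d) = 0.3333 and values discount at R = 1.12.
Terminal payoffs: V(3,0)=72.6469, V(3,1)=21.3756, V(3,2)=0.0000, V(3,3)=0.0000
(2,0): S=89.9496. Δ = (V_up−V_dn)/(S_up−S_dn) = (21.3756−72.6469)/(134.9244−83.6531) = -1.0000. V = [p*·21.3756 + (1−p*)·72.6469]/1.12 = 49.6040. B = V − Δ·S = 139.5536.
(2,1): S=145.0800. Δ = (V_up−V_dn)/(S_up−S_dn) = (0.0000−21.3756)/(217.6200−134.9244) = -0.2585. V = [p*·0.0000 + (1−p*)·21.3756]/1.12 = 12.7236. B = V − Δ·S = 50.2246.
(2,2): S=234.0000. Δ = (V_up−V_dn)/(S_up−S_dn) = (0.0000−0.0000)/(351.0000−217.6200) = 0.0000. V = [p*·0.0000 + (1−p*)·0.0000]/1.12 = 0.0000. B = V − Δ·S = 0.0000.
(1,0): S=96.7200. Δ = (V_up−V_dn)/(S_up−S_dn) = (12.7236−49.6040)/(145.0800−89.9496) = -0.6690. V = [p*·12.7236 + (1−p*)·49.6040]/1.12 = 33.3130. B = V − Δ·S = 98.0154.
(1,1): S=156.0000. Δ = (V_up−V_dn)/(S_up−S_dn) = (0.0000−12.7236)/(234.0000−145.0800) = -0.1431. V = [p*·0.0000 + (1−p*)·12.7236]/1.12 = 7.5736. B = V − Δ·S = 29.8956.
(0,0): S=104.0000. Δ = (V_up−V_dn)/(S_up−S_dn) = (7.5736−33.3130)/(156.0000−96.7200) = -0.4342. V = [p*·7.5736 + (1−p*)·33.3130]/1.12 = 22.0832. B = V − Δ·S = 67.2400.
Root portfolio cost Δ·104+B reproduces V0=22.0832.

(0,0): Delta=-0.4342 Bond=67.2400
(1,0): Delta=-0.6690 Bond=98.0154
(1,1): Delta=-0.1431 Bond=29.8956
(2,0): Delta=-1.0000 Bond=139.5536
(2,1): Delta=-0.2585 Bond=50.2246
(2,2): Delta=0.0000 Bond=0.0000
V0=22.0832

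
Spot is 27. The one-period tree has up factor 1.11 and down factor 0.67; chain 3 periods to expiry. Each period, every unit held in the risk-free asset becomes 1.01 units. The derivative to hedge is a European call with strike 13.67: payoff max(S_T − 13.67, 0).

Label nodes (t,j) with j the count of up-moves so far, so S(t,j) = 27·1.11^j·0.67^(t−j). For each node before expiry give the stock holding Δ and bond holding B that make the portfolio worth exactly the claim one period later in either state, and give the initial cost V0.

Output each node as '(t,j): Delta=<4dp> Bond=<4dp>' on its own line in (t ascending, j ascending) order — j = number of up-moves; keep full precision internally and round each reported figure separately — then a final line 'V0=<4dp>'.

Under the risk-neutral measure, an up-move has probability p* = (R−d)/(u−d) = 0.7727 and values discount at R = 1.01.
At expiry t=3: V(3,0)=0.0000, V(3,1)=0.0000, V(3,2)=8.6187, V(3,3)=23.2560
  t=2,j=0: stock 12.1203 → up 13.4535 (V=0.0000), down 8.1206 (V=0.0000). Price 0.0000; hedge Δ=0.0000, bond B=0.0000.
  t=2,j=1: stock 20.0799 → up 22.2887 (V=8.6187), down 13.4535 (V=0.0000). Price 6.5940; hedge Δ=0.9755, bond B=-12.9940.
  t=2,j=2: stock 33.2667 → up 36.9260 (V=23.2560), down 22.2887 (V=8.6187). Price 19.7320; hedge Δ=1.0000, bond B=-13.5347.
  t=1,j=0: stock 18.0900 → up 20.0799 (V=6.5940), down 12.1203 (V=0.0000). Price 5.0449; hedge Δ=0.8284, bond B=-9.9414.
  t=1,j=1: stock 29.9700 → up 33.2667 (V=19.7320), down 20.0799 (V=6.5940). Price 16.5803; hedge Δ=0.9963, bond B=-13.2790.
  t=0,j=0: stock 27.0000 → up 29.9700 (V=16.5803), down 18.0900 (V=5.0449). Price 13.8204; hedge Δ=0.9710, bond B=-12.3965.
Self-financing check: at every node Δ·S+B equals the discounted successor values.

(0,0): Delta=0.9710 Bond=-12.3965
(1,0): Delta=0.8284 Bond=-9.9414
(1,1): Delta=0.9963 Bond=-13.2790
(2,0): Delta=0.0000 Bond=0.0000
(2,1): Delta=0.9755 Bond=-12.9940
(2,2): Delta=1.0000 Bond=-13.5347
V0=13.8204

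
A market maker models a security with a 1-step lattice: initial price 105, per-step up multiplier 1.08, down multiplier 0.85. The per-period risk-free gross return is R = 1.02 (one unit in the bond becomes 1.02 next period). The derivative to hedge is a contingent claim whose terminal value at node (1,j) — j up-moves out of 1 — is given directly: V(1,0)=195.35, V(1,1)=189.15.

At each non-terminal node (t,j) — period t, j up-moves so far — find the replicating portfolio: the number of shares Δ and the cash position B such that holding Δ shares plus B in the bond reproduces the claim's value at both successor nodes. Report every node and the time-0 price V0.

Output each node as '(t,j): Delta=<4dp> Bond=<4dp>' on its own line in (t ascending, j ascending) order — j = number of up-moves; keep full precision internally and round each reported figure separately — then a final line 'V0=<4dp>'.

No-arbitrage ⇒ martingale measure with p* = (R−d)/(u−d) = 0.7391.
Payoff layer (t=1): V(1,0)=195.3500, V(1,1)=189.1500
  t=0,j=0: stock 105.0000 → up 113.4000 (V=189.1500), down 89.2500 (V=195.3500). Price 187.0269; hedge Δ=-0.2567, bond B=213.9834.
Check: Δ(0,0)·S0 + B(0,0) = 187.0269 = V0.

(0,0): Delta=-0.2567 Bond=213.9834
V0=187.0269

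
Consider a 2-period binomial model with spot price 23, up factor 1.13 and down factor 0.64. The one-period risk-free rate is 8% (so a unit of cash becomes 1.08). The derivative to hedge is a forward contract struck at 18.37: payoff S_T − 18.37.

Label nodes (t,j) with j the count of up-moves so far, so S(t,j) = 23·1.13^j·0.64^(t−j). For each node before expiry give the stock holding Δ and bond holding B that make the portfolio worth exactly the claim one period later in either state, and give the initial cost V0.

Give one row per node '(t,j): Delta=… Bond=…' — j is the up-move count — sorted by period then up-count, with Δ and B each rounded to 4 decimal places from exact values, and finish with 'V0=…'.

Since d<R<u, set p* = (R−d)/(u−d) = 0.8980; price each node as the discounted p*-expectation of its children.
At expiry t=2: V(2,0)=-8.9492, V(2,1)=-1.7364, V(2,2)=10.9987
  t=1,j=0: stock 14.7200 → up 16.6336 (V=-1.7364), down 9.4208 (V=-8.9492). Price -2.2893; hedge Δ=1.0000, bond B=-17.0093.
  t=1,j=1: stock 25.9900 → up 29.3687 (V=10.9987), down 16.6336 (V=-1.7364). Price 8.9807; hedge Δ=1.0000, bond B=-17.0093.
  t=0,j=0: stock 23.0000 → up 25.9900 (V=8.9807), down 14.7200 (V=-2.2893). Price 7.2507; hedge Δ=1.0000, bond B=-15.7493.
Each (Δ,B) replicates both successor values, so the strategy is self-financing and V0 is arbitrage-free.

(0,0): Delta=1.0000 Bond=-15.7493
(1,0): Delta=1.0000 Bond=-17.0093
(1,1): Delta=1.0000 Bond=-17.0093
V0=7.2507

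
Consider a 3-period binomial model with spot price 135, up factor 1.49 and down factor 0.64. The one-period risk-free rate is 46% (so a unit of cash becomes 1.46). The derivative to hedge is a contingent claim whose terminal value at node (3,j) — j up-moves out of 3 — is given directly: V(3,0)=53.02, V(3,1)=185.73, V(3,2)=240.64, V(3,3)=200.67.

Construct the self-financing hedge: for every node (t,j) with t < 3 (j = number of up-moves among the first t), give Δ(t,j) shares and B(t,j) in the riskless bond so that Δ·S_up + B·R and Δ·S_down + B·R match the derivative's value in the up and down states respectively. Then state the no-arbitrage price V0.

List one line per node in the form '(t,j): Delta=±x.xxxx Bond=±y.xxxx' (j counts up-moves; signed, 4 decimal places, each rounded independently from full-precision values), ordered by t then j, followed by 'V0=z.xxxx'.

Since d<R<u, set p* = (R−d)/(u−d) = 0.9647; price each node as the discounted p*-expectation of its children.
At expiry t=3: V(3,0)=53.0200, V(3,1)=185.7300, V(3,2)=240.6400, V(3,3)=200.6700
Node (2,0) S=55.2960: V=(p*·185.7300+(1−p*)·53.0200)/1.46=124.0042; Δ=(185.7300−53.0200)/(82.3910−35.3894)=2.8235; B=V−Δ·S=-32.1252
Node (2,1) S=128.7360: V=(p*·240.6400+(1−p*)·185.7300)/1.46=163.4945; Δ=(240.6400−185.7300)/(191.8166−82.3910)=0.5018; B=V−Δ·S=98.8945
Node (2,2) S=299.7135: V=(p*·200.6700+(1−p*)·240.6400)/1.46=138.4114; Δ=(200.6700−240.6400)/(446.5731−191.8166)=-0.1569; B=V−Δ·S=185.4350
Node (1,0) S=86.4000: V=(p*·163.4945+(1−p*)·124.0042)/1.46=111.0279; Δ=(163.4945−124.0042)/(128.7360−55.2960)=0.5377; B=V−Δ·S=64.5687
Node (1,1) S=201.1500: V=(p*·138.4114+(1−p*)·163.4945)/1.46=95.4087; Δ=(138.4114−163.4945)/(299.7135−128.7360)=-0.1467; B=V−Δ·S=124.9182
Node (0,0) S=135.0000: V=(p*·95.4087+(1−p*)·111.0279)/1.46=65.7260; Δ=(95.4087−111.0279)/(201.1500−86.4000)=-0.1361; B=V−Δ·S=84.1015
Root portfolio cost Δ·135+B reproduces V0=65.7260.

(0,0): Delta=-0.1361 Bond=84.1015
(1,0): Delta=0.5377 Bond=64.5687
(1,1): Delta=-0.1467 Bond=124.9182
(2,0): Delta=2.8235 Bond=-32.1252
(2,1): Delta=0.5018 Bond=98.8945
(2,2): Delta=-0.1569 Bond=185.4350
V0=65.7260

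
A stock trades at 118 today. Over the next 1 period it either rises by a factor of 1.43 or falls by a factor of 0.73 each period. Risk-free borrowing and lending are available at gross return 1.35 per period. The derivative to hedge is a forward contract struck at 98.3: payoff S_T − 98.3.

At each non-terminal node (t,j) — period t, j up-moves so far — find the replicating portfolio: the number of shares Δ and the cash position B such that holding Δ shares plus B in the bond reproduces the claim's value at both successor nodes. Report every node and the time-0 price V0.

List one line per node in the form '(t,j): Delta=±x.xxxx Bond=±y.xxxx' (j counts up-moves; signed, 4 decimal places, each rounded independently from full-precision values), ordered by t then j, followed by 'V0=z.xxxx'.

(0,0): Delta=1.0000 Bond=-72.8148
V0=45.1852

No-arbitrage ⇒ martingale measure with p* = (R−d)/(u−d) = 0.8857.
Terminal payoffs: V(1,0)=-12.1600, V(1,1)=70.4400
(0,0): S=118.0000. Δ = (V_up−V_dn)/(S_up−S_dn) = (70.4400−-12.1600)/(168.7400−86.1400) = 1.0000. V = [p*·70.4400 + (1−p*)·-12.1600]/1.35 = 45.1852. B = V − Δ·S = -72.8148.
Each (Δ,B) replicates both successor values, so the strategy is self-financing and V0 is arbitrage-free.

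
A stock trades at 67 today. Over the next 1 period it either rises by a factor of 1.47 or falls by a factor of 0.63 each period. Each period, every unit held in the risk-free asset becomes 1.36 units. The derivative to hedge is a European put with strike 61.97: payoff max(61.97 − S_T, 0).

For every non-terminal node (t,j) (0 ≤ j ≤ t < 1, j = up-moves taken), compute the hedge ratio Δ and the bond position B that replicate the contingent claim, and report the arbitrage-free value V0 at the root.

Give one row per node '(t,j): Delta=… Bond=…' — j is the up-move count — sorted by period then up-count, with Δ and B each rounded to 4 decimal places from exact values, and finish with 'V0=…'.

Under the risk-neutral measure, an up-move has probability p* = (R−d)/(u−d) = 0.8690 and values discount at R = 1.36.
At expiry t=1: V(1,0)=19.7600, V(1,1)=0.0000
(0,0): S=67.0000. Δ = (V_up−V_dn)/(S_up−S_dn) = (0.0000−19.7600)/(98.4900−42.2100) = -0.3511. V = [p*·0.0000 + (1−p*)·19.7600]/1.36 = 1.9027. B = V − Δ·S = 25.4265.
Check: Δ(0,0)·S0 + B(0,0) = 1.9027 = V0.

(0,0): Delta=-0.3511 Bond=25.4265
V0=1.9027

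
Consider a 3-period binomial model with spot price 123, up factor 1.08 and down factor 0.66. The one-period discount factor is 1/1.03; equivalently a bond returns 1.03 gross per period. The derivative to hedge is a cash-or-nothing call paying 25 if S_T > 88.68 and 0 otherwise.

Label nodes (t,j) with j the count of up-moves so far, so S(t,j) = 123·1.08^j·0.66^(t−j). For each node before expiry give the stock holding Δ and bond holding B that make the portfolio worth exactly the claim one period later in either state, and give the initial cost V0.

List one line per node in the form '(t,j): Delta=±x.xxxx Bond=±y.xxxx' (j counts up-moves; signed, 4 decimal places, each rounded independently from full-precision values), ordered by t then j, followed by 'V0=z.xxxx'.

The replicating-portfolio and risk-neutral prices coincide; use p* = (1.03−0.66)/(1.08−0.66) = 0.8810 for the latter.
Payoff layer (t=3): V(3,0)=0.0000, V(3,1)=0.0000, V(3,2)=25.0000, V(3,3)=25.0000
Node (2,0) S=53.5788: V=(p*·0.0000+(1−p*)·0.0000)/1.03=0.0000; Δ=(0.0000−0.0000)/(57.8651−35.3620)=0.0000; B=V−Δ·S=0.0000
Node (2,1) S=87.6744: V=(p*·25.0000+(1−p*)·0.0000)/1.03=21.3823; Δ=(25.0000−0.0000)/(94.6884−57.8651)=0.6789; B=V−Δ·S=-38.1415
Node (2,2) S=143.4672: V=(p*·25.0000+(1−p*)·25.0000)/1.03=24.2718; Δ=(25.0000−25.0000)/(154.9446−94.6884)=0.0000; B=V−Δ·S=24.2718
Node (1,0) S=81.1800: V=(p*·21.3823+(1−p*)·0.0000)/1.03=18.2882; Δ=(21.3823−0.0000)/(87.6744−53.5788)=0.6271; B=V−Δ·S=-32.6222
Node (1,1) S=132.8400: V=(p*·24.2718+(1−p*)·21.3823)/1.03=23.2309; Δ=(24.2718−21.3823)/(143.4672−87.6744)=0.0518; B=V−Δ·S=16.3512
Node (0,0) S=123.0000: V=(p*·23.2309+(1−p*)·18.2882)/1.03=21.9830; Δ=(23.2309−18.2882)/(132.8400−81.1800)=0.0957; B=V−Δ·S=10.2146
Root portfolio cost Δ·123+B reproduces V0=21.9830.

(0,0): Delta=0.0957 Bond=10.2146
(1,0): Delta=0.6271 Bond=-32.6222
(1,1): Delta=0.0518 Bond=16.3512
(2,0): Delta=0.0000 Bond=0.0000
(2,1): Delta=0.6789 Bond=-38.1415
(2,2): Delta=0.0000 Bond=24.2718
V0=21.9830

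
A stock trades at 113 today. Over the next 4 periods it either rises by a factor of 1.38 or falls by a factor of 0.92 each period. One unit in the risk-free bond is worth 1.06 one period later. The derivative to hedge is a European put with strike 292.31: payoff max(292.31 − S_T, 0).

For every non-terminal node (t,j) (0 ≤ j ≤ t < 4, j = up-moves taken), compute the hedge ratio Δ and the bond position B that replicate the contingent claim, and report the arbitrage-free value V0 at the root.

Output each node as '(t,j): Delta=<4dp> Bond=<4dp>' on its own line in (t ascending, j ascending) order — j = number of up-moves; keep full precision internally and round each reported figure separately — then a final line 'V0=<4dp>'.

(0,0): Delta=-0.9465 Bond=226.2889
(1,0): Delta=-1.0000 Bond=245.4291
(1,1): Delta=-0.8650 Bond=227.1509
(2,0): Delta=-1.0000 Bond=260.1549
(2,1): Delta=-1.0000 Bond=260.1549
(2,2): Delta=-0.6592 Bond=196.4945
(3,0): Delta=-1.0000 Bond=275.7642
(3,1): Delta=-1.0000 Bond=275.7642
(3,2): Delta=-1.0000 Bond=275.7642
(3,3): Delta=-0.1398 Bond=54.0442
V0=119.3355

Risk-neutral probability p* = (R−d)/(u−d) = (1.06−0.92)/(1.38−0.92) = 0.3043.
Payoff layer (t=4): V(4,0)=211.3576, V(4,1)=170.8814, V(4,2)=110.1671, V(4,3)=19.0956, V(4,4)=0.0000
  t=3,j=0: stock 87.9917 → up 121.4286 (V=170.8814), down 80.9524 (V=211.3576). Price 187.7724; hedge Δ=-1.0000, bond B=275.7642.
  t=3,j=1: stock 131.9876 → up 182.1429 (V=110.1671), down 121.4286 (V=170.8814). Price 143.7765; hedge Δ=-1.0000, bond B=275.7642.
  t=3,j=2: stock 197.9814 → up 273.2144 (V=19.0956), down 182.1429 (V=110.1671). Price 77.7827; hedge Δ=-1.0000, bond B=275.7642.
  t=3,j=3: stock 296.9721 → up 409.8215 (V=0.0000), down 273.2144 (V=19.0956). Price 12.5320; hedge Δ=-0.1398, bond B=54.0442.
  t=2,j=0: stock 95.6432 → up 131.9876 (V=143.7765), down 87.9917 (V=187.7724). Price 164.5117; hedge Δ=-1.0000, bond B=260.1549.
  t=2,j=1: stock 143.4648 → up 197.9814 (V=77.7827), down 131.9876 (V=143.7765). Price 116.6901; hedge Δ=-1.0000, bond B=260.1549.
  t=2,j=2: stock 215.1972 → up 296.9721 (V=12.5320), down 197.9814 (V=77.7827). Price 54.6451; hedge Δ=-0.6592, bond B=196.4945.
  t=1,j=0: stock 103.9600 → up 143.4648 (V=116.6901), down 95.6432 (V=164.5117). Price 141.4691; hedge Δ=-1.0000, bond B=245.4291.
  t=1,j=1: stock 155.9400 → up 215.1972 (V=54.6451), down 143.4648 (V=116.6901). Price 92.2706; hedge Δ=-0.8650, bond B=227.1509.
  t=0,j=0: stock 113.0000 → up 155.9400 (V=92.2706), down 103.9600 (V=141.4691). Price 119.3355; hedge Δ=-0.9465, bond B=226.2889.
The time-0 hedge costs 119.3355, which is the no-arbitrage price.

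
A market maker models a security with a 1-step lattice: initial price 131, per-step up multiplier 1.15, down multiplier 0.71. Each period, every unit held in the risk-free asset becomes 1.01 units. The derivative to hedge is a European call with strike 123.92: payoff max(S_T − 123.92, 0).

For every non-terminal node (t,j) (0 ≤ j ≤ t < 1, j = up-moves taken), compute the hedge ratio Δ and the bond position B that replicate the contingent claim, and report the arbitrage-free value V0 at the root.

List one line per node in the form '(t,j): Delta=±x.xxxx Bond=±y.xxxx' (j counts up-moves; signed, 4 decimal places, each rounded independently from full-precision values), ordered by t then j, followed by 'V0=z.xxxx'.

(0,0): Delta=0.4637 Bond=-42.7054
V0=18.0446

Risk-neutral probability p* = (R−d)/(u−d) = (1.01−0.71)/(1.15−0.71) = 0.6818.
Payoff layer (t=1): V(1,0)=0.0000, V(1,1)=26.7300
Node (0,0) S=131.0000: V=(p*·26.7300+(1−p*)·0.0000)/1.01=18.0446; Δ=(26.7300−0.0000)/(150.6500−93.0100)=0.4637; B=V−Δ·S=-42.7054
Check: Δ(0,0)·S0 + B(0,0) = 18.0446 = V0.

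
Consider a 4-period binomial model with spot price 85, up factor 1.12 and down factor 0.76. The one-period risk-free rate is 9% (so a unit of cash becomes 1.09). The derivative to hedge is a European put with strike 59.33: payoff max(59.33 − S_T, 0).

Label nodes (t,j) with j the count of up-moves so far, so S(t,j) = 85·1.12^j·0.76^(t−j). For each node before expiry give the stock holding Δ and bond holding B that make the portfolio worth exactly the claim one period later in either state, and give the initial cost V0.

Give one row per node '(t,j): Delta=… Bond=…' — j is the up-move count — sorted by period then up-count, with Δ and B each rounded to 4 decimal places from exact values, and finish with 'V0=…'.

No-arbitrage ⇒ martingale measure with p* = (R−d)/(u−d) = 0.9167.
At expiry t=4: V(4,0)=30.9722, V(4,1)=17.5395, V(4,2)=0.0000, V(4,3)=0.0000, V(4,4)=0.0000
Node (3,0) S=37.3130: V=(p*·17.5395+(1−p*)·30.9722)/1.09=17.1182; Δ=(17.5395−30.9722)/(41.7905−28.3578)=-1.0000; B=V−Δ·S=54.4312
Node (3,1) S=54.9875: V=(p*·0.0000+(1−p*)·17.5395)/1.09=1.3409; Δ=(0.0000−17.5395)/(61.5860−41.7905)=-0.8860; B=V−Δ·S=50.0617
Node (3,2) S=81.0342: V=(p*·0.0000+(1−p*)·0.0000)/1.09=0.0000; Δ=(0.0000−0.0000)/(90.7583−61.5860)=0.0000; B=V−Δ·S=0.0000
Node (3,3) S=119.4189: V=(p*·0.0000+(1−p*)·0.0000)/1.09=0.0000; Δ=(0.0000−0.0000)/(133.7491−90.7583)=0.0000; B=V−Δ·S=0.0000
Node (2,0) S=49.0960: V=(p*·1.3409+(1−p*)·17.1182)/1.09=2.4364; Δ=(1.3409−17.1182)/(54.9875−37.3130)=-0.8927; B=V−Δ·S=46.2622
Node (2,1) S=72.3520: V=(p*·0.0000+(1−p*)·1.3409)/1.09=0.1025; Δ=(0.0000−1.3409)/(81.0342−54.9875)=-0.0515; B=V−Δ·S=3.8273
Node (2,2) S=106.6240: V=(p*·0.0000+(1−p*)·0.0000)/1.09=0.0000; Δ=(0.0000−0.0000)/(119.4189−81.0342)=0.0000; B=V−Δ·S=0.0000
Node (1,0) S=64.6000: V=(p*·0.1025+(1−p*)·2.4364)/1.09=0.2725; Δ=(0.1025−2.4364)/(72.3520−49.0960)=-0.1004; B=V−Δ·S=6.7556
Node (1,1) S=95.2000: V=(p*·0.0000+(1−p*)·0.1025)/1.09=0.0078; Δ=(0.0000−0.1025)/(106.6240−72.3520)=-0.0030; B=V−Δ·S=0.2926
Node (0,0) S=85.0000: V=(p*·0.0078+(1−p*)·0.2725)/1.09=0.0274; Δ=(0.0078−0.2725)/(95.2000−64.6000)=-0.0086; B=V−Δ·S=0.7626
The time-0 hedge costs 0.0274, which is the no-arbitrage price.

(0,0): Delta=-0.0086 Bond=0.7626
(1,0): Delta=-0.1004 Bond=6.7556
(1,1): Delta=-0.0030 Bond=0.2926
(2,0): Delta=-0.8927 Bond=46.2622
(2,1): Delta=-0.0515 Bond=3.8273
(2,2): Delta=0.0000 Bond=0.0000
(3,0): Delta=-1.0000 Bond=54.4312
(3,1): Delta=-0.8860 Bond=50.0617
(3,2): Delta=0.0000 Bond=0.0000
(3,3): Delta=0.0000 Bond=0.0000
V0=0.0274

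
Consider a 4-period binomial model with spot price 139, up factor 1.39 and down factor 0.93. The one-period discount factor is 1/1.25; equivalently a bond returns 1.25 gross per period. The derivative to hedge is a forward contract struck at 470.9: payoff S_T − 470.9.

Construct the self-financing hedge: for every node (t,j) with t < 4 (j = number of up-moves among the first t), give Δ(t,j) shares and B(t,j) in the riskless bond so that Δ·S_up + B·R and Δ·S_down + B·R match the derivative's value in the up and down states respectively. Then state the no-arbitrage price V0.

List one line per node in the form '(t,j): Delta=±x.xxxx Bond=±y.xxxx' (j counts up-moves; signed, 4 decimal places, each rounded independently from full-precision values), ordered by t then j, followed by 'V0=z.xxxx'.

(0,0): Delta=1.0000 Bond=-192.8806
(1,0): Delta=1.0000 Bond=-241.1008
(1,1): Delta=1.0000 Bond=-241.1008
(2,0): Delta=1.0000 Bond=-301.3760
(2,1): Delta=1.0000 Bond=-301.3760
(2,2): Delta=1.0000 Bond=-301.3760
(3,0): Delta=1.0000 Bond=-376.7200
(3,1): Delta=1.0000 Bond=-376.7200
(3,2): Delta=1.0000 Bond=-376.7200
(3,3): Delta=1.0000 Bond=-376.7200
V0=-53.8806

No-arbitrage ⇒ martingale measure with p* = (R−d)/(u−d) = 0.6957.
At expiry t=4: V(4,0)=-366.9208, V(4,1)=-315.4902, V(4,2)=-238.6208, V(4,3)=-123.7300, V(4,4)=47.9884
  t=3,j=0: stock 111.8056 → up 155.4098 (V=-315.4902), down 103.9792 (V=-366.9208). Price -264.9144; hedge Δ=1.0000, bond B=-376.7200.
  t=3,j=1: stock 167.1073 → up 232.2792 (V=-238.6208), down 155.4098 (V=-315.4902). Price -209.6127; hedge Δ=1.0000, bond B=-376.7200.
  t=3,j=2: stock 249.7626 → up 347.1700 (V=-123.7300), down 232.2792 (V=-238.6208). Price -126.9574; hedge Δ=1.0000, bond B=-376.7200.
  t=3,j=3: stock 373.3010 → up 518.8884 (V=47.9884), down 347.1700 (V=-123.7300). Price -3.4190; hedge Δ=1.0000, bond B=-376.7200.
  t=2,j=0: stock 120.2211 → up 167.1073 (V=-209.6127), down 111.8056 (V=-264.9144). Price -181.1549; hedge Δ=1.0000, bond B=-301.3760.
  t=2,j=1: stock 179.6853 → up 249.7626 (V=-126.9574), down 167.1073 (V=-209.6127). Price -121.6907; hedge Δ=1.0000, bond B=-301.3760.
  t=2,j=2: stock 268.5619 → up 373.3010 (V=-3.4190), down 249.7626 (V=-126.9574). Price -32.8141; hedge Δ=1.0000, bond B=-301.3760.
  t=1,j=0: stock 129.2700 → up 179.6853 (V=-121.6907), down 120.2211 (V=-181.1549). Price -111.8308; hedge Δ=1.0000, bond B=-241.1008.
  t=1,j=1: stock 193.2100 → up 268.5619 (V=-32.8141), down 179.6853 (V=-121.6907). Price -47.8908; hedge Δ=1.0000, bond B=-241.1008.
  t=0,j=0: stock 139.0000 → up 193.2100 (V=-47.8908), down 129.2700 (V=-111.8308). Price -53.8806; hedge Δ=1.0000, bond B=-192.8806.
Check: Δ(0,0)·S0 + B(0,0) = -53.8806 = V0.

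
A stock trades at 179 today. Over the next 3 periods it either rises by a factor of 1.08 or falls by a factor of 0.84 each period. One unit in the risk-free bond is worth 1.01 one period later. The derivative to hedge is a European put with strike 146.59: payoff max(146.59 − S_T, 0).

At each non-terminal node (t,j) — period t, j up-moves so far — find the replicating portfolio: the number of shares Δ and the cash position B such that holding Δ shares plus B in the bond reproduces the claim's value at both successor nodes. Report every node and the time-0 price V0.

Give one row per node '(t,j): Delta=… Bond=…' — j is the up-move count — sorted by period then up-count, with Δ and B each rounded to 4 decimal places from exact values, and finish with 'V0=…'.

(0,0): Delta=-0.1549 Bond=30.4815
(1,0): Delta=-0.4405 Bond=73.7330
(1,1): Delta=-0.0634 Bond=13.1024
(2,0): Delta=-1.0000 Bond=145.1386
(2,1): Delta=-0.2613 Bond=45.3716
(2,2): Delta=0.0000 Bond=0.0000
V0=2.7620

Since d<R<u, set p* = (R−d)/(u−d) = 0.7083; price each node as the discounted p*-expectation of its children.
At expiry t=3: V(3,0)=40.4960, V(3,1)=10.1834, V(3,2)=0.0000, V(3,3)=0.0000
Node (2,0) S=126.3024: V=(p*·10.1834+(1−p*)·40.4960)/1.01=18.8362; Δ=(10.1834−40.4960)/(136.4066−106.0940)=-1.0000; B=V−Δ·S=145.1386
Node (2,1) S=162.3888: V=(p*·0.0000+(1−p*)·10.1834)/1.01=2.9408; Δ=(0.0000−10.1834)/(175.3799−136.4066)=-0.2613; B=V−Δ·S=45.3716
Node (2,2) S=208.7856: V=(p*·0.0000+(1−p*)·0.0000)/1.01=0.0000; Δ=(0.0000−0.0000)/(225.4884−175.3799)=0.0000; B=V−Δ·S=0.0000
Node (1,0) S=150.3600: V=(p*·2.9408+(1−p*)·18.8362)/1.01=7.5019; Δ=(2.9408−18.8362)/(162.3888−126.3024)=-0.4405; B=V−Δ·S=73.7330
Node (1,1) S=193.3200: V=(p*·0.0000+(1−p*)·2.9408)/1.01=0.8492; Δ=(0.0000−2.9408)/(208.7856−162.3888)=-0.0634; B=V−Δ·S=13.1024
Node (0,0) S=179.0000: V=(p*·0.8492+(1−p*)·7.5019)/1.01=2.7620; Δ=(0.8492−7.5019)/(193.3200−150.3600)=-0.1549; B=V−Δ·S=30.4815
The time-0 hedge costs 2.7620, which is the no-arbitrage price.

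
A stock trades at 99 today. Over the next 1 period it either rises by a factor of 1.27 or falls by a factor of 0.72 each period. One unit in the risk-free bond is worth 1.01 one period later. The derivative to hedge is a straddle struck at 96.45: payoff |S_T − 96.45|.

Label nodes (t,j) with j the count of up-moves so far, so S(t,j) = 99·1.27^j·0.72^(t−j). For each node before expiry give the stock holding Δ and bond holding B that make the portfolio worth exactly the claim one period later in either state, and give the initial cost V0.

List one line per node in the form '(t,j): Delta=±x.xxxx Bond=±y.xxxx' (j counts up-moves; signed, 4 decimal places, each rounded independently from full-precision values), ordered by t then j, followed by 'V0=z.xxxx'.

Under the risk-neutral measure, an up-move has probability p* = (R−d)/(u−d) = 0.5273 and values discount at R = 1.01.
At expiry t=1: V(1,0)=25.1700, V(1,1)=29.2800
  t=0,j=0: stock 99.0000 → up 125.7300 (V=29.2800), down 71.2800 (V=25.1700). Price 27.0664; hedge Δ=0.0755, bond B=19.5937.
Check: Δ(0,0)·S0 + B(0,0) = 27.0664 = V0.

(0,0): Delta=0.0755 Bond=19.5937
V0=27.0664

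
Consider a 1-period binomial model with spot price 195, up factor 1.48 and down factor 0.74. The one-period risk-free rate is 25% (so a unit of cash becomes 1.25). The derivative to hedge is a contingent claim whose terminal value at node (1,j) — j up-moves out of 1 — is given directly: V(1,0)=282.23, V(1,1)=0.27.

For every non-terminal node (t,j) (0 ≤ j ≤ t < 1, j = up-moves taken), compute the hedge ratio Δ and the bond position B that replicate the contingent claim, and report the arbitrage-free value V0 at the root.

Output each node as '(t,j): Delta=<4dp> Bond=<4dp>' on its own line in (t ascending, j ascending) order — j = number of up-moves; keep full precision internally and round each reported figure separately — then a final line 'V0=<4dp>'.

(0,0): Delta=-1.9540 Bond=451.3520
V0=70.3250

Since d<R<u, set p* = (R−d)/(u−d) = 0.6892; price each node as the discounted p*-expectation of its children.
At expiry t=1: V(1,0)=282.2300, V(1,1)=0.2700
(0,0): S=195.0000. Δ = (V_up−V_dn)/(S_up−S_dn) = (0.2700−282.2300)/(288.6000−144.3000) = -1.9540. V = [p*·0.2700 + (1−p*)·282.2300]/1.25 = 70.3250. B = V − Δ·S = 451.3520.
The time-0 hedge costs 70.3250, which is the no-arbitrage price.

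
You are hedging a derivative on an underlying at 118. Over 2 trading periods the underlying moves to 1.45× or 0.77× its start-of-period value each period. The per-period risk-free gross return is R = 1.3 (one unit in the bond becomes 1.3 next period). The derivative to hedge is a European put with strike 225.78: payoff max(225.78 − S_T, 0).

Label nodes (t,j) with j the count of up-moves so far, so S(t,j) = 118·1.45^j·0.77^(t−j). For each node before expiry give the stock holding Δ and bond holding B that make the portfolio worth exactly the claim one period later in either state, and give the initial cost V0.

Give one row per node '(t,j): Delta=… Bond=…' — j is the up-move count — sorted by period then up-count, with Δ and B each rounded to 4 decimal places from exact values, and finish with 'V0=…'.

(0,0): Delta=-0.8333 Bond=121.9441
(1,0): Delta=-1.0000 Bond=173.6769
(1,1): Delta=-0.8082 Bond=154.2396
V0=23.6189

Under the risk-neutral measure, an up-move has probability p* = (R−d)/(u−d) = 0.7794 and values discount at R = 1.3.
Terminal payoffs: V(2,0)=155.8178, V(2,1)=94.0330, V(2,2)=0.0000
Node (1,0) S=90.8600: V=(p*·94.0330+(1−p*)·155.8178)/1.3=82.8169; Δ=(94.0330−155.8178)/(131.7470−69.9622)=-1.0000; B=V−Δ·S=173.6769
Node (1,1) S=171.1000: V=(p*·0.0000+(1−p*)·94.0330)/1.3=15.9558; Δ=(0.0000−94.0330)/(248.0950−131.7470)=-0.8082; B=V−Δ·S=154.2396
Node (0,0) S=118.0000: V=(p*·15.9558+(1−p*)·82.8169)/1.3=23.6189; Δ=(15.9558−82.8169)/(171.1000−90.8600)=-0.8333; B=V−Δ·S=121.9441
Root portfolio cost Δ·118+B reproduces V0=23.6189.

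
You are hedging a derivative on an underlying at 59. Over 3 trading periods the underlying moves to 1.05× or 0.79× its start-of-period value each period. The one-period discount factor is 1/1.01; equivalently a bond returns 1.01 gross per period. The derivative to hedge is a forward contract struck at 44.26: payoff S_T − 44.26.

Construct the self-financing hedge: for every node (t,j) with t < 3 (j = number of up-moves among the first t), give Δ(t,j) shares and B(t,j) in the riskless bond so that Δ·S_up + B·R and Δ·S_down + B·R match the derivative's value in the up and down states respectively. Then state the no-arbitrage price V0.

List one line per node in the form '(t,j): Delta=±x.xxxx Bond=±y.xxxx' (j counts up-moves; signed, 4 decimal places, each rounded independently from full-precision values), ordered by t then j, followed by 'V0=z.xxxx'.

Under the risk-neutral measure, an up-move has probability p* = (R−d)/(u−d) = 0.8462 and values discount at R = 1.01.
Terminal payoffs: V(3,0)=-15.1707, V(3,1)=-5.5970, V(3,2)=7.1275, V(3,3)=24.0399
  t=2,j=0: stock 36.8219 → up 38.6630 (V=-5.5970), down 29.0893 (V=-15.1707). Price -6.9999; hedge Δ=1.0000, bond B=-43.8218.
  t=2,j=1: stock 48.9405 → up 51.3875 (V=7.1275), down 38.6630 (V=-5.5970). Price 5.1187; hedge Δ=1.0000, bond B=-43.8218.
  t=2,j=2: stock 65.0475 → up 68.2999 (V=24.0399), down 51.3875 (V=7.1275). Price 21.2257; hedge Δ=1.0000, bond B=-43.8218.
  t=1,j=0: stock 46.6100 → up 48.9405 (V=5.1187), down 36.8219 (V=-6.9999). Price 3.2221; hedge Δ=1.0000, bond B=-43.3879.
  t=1,j=1: stock 61.9500 → up 65.0475 (V=21.2257), down 48.9405 (V=5.1187). Price 18.5621; hedge Δ=1.0000, bond B=-43.3879.
  t=0,j=0: stock 59.0000 → up 61.9500 (V=18.5621), down 46.6100 (V=3.2221). Price 16.0417; hedge Δ=1.0000, bond B=-42.9583.
Root portfolio cost Δ·59+B reproduces V0=16.0417.

(0,0): Delta=1.0000 Bond=-42.9583
(1,0): Delta=1.0000 Bond=-43.3879
(1,1): Delta=1.0000 Bond=-43.3879
(2,0): Delta=1.0000 Bond=-43.8218
(2,1): Delta=1.0000 Bond=-43.8218
(2,2): Delta=1.0000 Bond=-43.8218
V0=16.0417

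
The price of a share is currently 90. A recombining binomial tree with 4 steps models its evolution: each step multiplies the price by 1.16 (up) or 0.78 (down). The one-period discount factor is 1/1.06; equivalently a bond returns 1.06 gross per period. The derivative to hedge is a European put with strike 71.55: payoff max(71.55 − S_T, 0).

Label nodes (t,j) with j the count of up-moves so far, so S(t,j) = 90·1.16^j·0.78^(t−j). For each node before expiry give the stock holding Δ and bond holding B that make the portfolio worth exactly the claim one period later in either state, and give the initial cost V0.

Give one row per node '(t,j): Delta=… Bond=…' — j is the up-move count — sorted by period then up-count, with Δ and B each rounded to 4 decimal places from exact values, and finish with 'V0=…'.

Risk-neutral probability p* = (R−d)/(u−d) = (1.06−0.78)/(1.16−0.78) = 0.7368.
At expiry t=4: V(4,0)=38.2364, V(4,1)=22.0068, V(4,2)=0.0000, V(4,3)=0.0000, V(4,4)=0.0000
Node (3,0) S=42.7097: V=(p*·22.0068+(1−p*)·38.2364)/1.06=24.7903; Δ=(22.0068−38.2364)/(49.5432−33.3136)=-1.0000; B=V−Δ·S=67.5000
Node (3,1) S=63.5170: V=(p*·0.0000+(1−p*)·22.0068)/1.06=5.4634; Δ=(0.0000−22.0068)/(73.6797−49.5432)=-0.9118; B=V−Δ·S=63.3760
Node (3,2) S=94.4611: V=(p*·0.0000+(1−p*)·0.0000)/1.06=0.0000; Δ=(0.0000−0.0000)/(109.5749−73.6797)=0.0000; B=V−Δ·S=0.0000
Node (3,3) S=140.4806: V=(p*·0.0000+(1−p*)·0.0000)/1.06=0.0000; Δ=(0.0000−0.0000)/(162.9575−109.5749)=0.0000; B=V−Δ·S=0.0000
Node (2,0) S=54.7560: V=(p*·5.4634+(1−p*)·24.7903)/1.06=9.9523; Δ=(5.4634−24.7903)/(63.5170−42.7097)=-0.9289; B=V−Δ·S=60.8125
Node (2,1) S=81.4320: V=(p*·0.0000+(1−p*)·5.4634)/1.06=1.3564; Δ=(0.0000−5.4634)/(94.4611−63.5170)=-0.1766; B=V−Δ·S=15.7339
Node (2,2) S=121.1040: V=(p*·0.0000+(1−p*)·0.0000)/1.06=0.0000; Δ=(0.0000−0.0000)/(140.4806−94.4611)=0.0000; B=V−Δ·S=0.0000
Node (1,0) S=70.2000: V=(p*·1.3564+(1−p*)·9.9523)/1.06=3.4136; Δ=(1.3564−9.9523)/(81.4320−54.7560)=-0.3222; B=V−Δ·S=26.0346
Node (1,1) S=104.4000: V=(p*·0.0000+(1−p*)·1.3564)/1.06=0.3367; Δ=(0.0000−1.3564)/(121.1040−81.4320)=-0.0342; B=V−Δ·S=3.9061
Node (0,0) S=90.0000: V=(p*·0.3367+(1−p*)·3.4136)/1.06=1.0816; Δ=(0.3367−3.4136)/(104.4000−70.2000)=-0.0900; B=V−Δ·S=9.1787
Each (Δ,B) replicates both successor values, so the strategy is self-financing and V0 is arbitrage-free.

(0,0): Delta=-0.0900 Bond=9.1787
(1,0): Delta=-0.3222 Bond=26.0346
(1,1): Delta=-0.0342 Bond=3.9061
(2,0): Delta=-0.9289 Bond=60.8125
(2,1): Delta=-0.1766 Bond=15.7339
(2,2): Delta=0.0000 Bond=0.0000
(3,0): Delta=-1.0000 Bond=67.5000
(3,1): Delta=-0.9118 Bond=63.3760
(3,2): Delta=0.0000 Bond=0.0000
(3,3): Delta=0.0000 Bond=0.0000
V0=1.0816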